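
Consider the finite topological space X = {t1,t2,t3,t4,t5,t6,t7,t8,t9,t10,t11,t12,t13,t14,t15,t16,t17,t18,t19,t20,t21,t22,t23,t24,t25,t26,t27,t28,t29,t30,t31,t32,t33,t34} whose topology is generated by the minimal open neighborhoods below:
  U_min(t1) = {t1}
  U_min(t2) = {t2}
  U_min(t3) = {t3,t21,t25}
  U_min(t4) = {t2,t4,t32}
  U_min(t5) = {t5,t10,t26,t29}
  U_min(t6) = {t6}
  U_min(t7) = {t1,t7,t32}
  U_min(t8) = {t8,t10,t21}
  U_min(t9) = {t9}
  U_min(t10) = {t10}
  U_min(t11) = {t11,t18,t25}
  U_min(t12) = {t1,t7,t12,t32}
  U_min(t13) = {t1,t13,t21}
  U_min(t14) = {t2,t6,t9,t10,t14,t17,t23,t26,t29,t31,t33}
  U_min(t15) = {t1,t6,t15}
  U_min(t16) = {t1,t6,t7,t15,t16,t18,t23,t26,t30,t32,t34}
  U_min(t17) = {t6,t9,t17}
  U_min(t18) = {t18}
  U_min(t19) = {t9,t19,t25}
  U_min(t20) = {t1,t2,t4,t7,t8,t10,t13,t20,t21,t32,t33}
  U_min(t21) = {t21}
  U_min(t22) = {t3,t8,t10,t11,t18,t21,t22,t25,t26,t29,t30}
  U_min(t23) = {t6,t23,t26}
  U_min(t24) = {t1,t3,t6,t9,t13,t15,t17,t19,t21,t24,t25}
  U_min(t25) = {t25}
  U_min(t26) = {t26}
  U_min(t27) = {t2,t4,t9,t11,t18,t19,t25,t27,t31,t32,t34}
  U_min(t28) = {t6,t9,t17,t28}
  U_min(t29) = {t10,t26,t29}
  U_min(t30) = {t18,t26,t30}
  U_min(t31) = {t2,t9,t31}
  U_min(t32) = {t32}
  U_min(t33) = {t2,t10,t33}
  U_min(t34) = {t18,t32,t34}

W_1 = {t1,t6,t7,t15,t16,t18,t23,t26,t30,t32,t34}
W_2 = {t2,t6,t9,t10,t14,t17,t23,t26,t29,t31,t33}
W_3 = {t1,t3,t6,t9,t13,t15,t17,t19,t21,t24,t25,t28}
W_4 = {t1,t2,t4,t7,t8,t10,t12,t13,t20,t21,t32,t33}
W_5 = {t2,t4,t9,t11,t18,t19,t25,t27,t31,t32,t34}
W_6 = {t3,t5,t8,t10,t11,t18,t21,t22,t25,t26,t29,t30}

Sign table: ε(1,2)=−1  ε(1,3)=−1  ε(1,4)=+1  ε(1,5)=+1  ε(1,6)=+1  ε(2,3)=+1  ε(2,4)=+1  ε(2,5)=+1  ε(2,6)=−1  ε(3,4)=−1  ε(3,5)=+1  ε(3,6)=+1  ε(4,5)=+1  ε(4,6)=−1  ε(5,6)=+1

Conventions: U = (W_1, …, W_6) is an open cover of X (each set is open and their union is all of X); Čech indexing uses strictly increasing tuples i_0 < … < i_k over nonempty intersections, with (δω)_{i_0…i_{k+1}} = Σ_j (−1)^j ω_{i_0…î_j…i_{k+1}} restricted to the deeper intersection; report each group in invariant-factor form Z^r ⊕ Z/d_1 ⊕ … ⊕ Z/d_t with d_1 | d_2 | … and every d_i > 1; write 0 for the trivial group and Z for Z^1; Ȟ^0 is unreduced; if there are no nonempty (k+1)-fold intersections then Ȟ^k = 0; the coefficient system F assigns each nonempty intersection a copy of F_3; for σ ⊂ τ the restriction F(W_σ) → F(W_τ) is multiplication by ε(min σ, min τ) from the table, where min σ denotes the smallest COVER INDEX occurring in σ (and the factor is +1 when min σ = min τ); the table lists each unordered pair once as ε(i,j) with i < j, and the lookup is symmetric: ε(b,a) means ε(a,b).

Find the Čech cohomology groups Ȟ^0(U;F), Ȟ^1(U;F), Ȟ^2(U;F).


Ȟ^0(U;F) ≅ 0,  Ȟ^1(U;F) ≅ 0,  Ȟ^2(U;F) ≅ Z/3

nonempty overlaps:
  W12={t6,t23,t26} W13={t1,t6,t15} W14={t1,t7,t32} W15={t18,t32,t34} W16={t18,t26,t30} W23={t6,t9,t17} W24={t2,t10,t33} W25={t2,t9,t31} W26={t10,t26,t29} W34={t1,t13,t21} W35={t9,t19,t25} W36={t3,t21,t25} W45={t2,t4,t32} W46={t8,t10,t21} W56={t11,t18,t25}
  W123={t6} W126={t26} W134={t1} W145={t32} W156={t18} W235={t9} W245={t2} W246={t10} W346={t21} W356={t25}
C dims 6,15,10; δ0: rk_F3 6; δ1: rk_F3 9
degree 0: 6−6−0 = 0 → Ȟ^0 ≅ 0
degree 1: 15−9−6 = 0 → Ȟ^1 ≅ 0
degree 2: 10−0−9 = 1 → Ȟ^2 ≅ Z/3


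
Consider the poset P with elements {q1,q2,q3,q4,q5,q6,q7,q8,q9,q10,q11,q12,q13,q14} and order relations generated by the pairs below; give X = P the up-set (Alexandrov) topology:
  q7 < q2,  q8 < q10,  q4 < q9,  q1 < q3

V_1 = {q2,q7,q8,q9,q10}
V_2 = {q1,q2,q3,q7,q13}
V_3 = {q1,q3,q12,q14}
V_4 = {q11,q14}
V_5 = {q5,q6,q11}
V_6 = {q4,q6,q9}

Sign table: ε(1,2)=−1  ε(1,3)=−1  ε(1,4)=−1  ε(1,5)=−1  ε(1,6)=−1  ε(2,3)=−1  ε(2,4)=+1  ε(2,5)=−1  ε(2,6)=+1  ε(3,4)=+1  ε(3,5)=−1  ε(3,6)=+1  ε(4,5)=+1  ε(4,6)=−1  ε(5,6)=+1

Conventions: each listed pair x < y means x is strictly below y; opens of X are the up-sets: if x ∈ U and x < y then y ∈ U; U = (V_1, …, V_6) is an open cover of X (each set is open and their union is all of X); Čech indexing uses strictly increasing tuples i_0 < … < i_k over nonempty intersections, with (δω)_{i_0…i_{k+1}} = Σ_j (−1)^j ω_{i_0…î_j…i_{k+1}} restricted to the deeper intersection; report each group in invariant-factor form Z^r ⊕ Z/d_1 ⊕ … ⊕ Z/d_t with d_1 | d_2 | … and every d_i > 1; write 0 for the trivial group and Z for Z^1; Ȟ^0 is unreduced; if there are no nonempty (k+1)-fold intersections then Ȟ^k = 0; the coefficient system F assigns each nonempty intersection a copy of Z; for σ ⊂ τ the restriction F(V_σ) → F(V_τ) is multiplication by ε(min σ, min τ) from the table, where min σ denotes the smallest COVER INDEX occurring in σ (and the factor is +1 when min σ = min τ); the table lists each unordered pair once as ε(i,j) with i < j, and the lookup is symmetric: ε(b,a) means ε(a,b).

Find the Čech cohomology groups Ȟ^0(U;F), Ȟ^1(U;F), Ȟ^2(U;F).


intersection data:
  V12={q2,q7} V16={q9} V23={q1,q3} V34={q14} V45={q11} V56={q6}
C dims 6,6; δ0: rk 6, SNF 1^5·2
Ȟ^0 = (6 − 6) − 0 = 0, so Ȟ^0 ≅ 0
Ȟ^1 = (6 − 0) − 6 = 0 plus torsion [2], so Ȟ^1 ≅ Z/2
Ȟ^2 = (0 − 0) − 0 = 0, so Ȟ^2 ≅ 0

Ȟ^0 = 0, Ȟ^1 = Z/2, Ȟ^2 = 0


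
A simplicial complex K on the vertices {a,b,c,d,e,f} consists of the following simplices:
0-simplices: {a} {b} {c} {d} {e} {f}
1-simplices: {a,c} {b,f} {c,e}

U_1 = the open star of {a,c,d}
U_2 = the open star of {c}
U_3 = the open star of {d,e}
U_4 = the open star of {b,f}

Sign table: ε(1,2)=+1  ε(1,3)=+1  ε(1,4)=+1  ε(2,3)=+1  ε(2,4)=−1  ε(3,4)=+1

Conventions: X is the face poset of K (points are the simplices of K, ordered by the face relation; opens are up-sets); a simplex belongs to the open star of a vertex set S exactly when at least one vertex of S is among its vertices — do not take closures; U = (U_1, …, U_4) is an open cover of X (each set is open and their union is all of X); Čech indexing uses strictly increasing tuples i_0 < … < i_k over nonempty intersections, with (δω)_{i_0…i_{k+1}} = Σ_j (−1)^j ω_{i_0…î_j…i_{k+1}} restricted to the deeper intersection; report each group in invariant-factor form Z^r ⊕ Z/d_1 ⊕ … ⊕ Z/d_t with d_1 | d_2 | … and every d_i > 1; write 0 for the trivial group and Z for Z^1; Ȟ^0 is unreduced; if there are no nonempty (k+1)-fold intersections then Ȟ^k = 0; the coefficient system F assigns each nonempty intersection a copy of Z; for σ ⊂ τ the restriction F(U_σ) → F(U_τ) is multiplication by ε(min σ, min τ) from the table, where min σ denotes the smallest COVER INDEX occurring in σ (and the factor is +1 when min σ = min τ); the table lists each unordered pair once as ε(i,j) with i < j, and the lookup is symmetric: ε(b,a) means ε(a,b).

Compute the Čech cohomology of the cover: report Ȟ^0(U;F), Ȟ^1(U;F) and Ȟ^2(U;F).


Ȟ^0(U;F) ≅ Z^2, Ȟ^1(U;F) ≅ 0 and Ȟ^2(U;F) ≅ 0

nonempty intersections:
  U1={{a},{c},{d},{a,c},{c,e}} U2={{c},{a,c},{c,e}} U3={{d},{e},{c,e}} U4={{b},{f},{b,f}}
  U12={{c},{a,c},{c,e}} U13={{d},{c,e}} U23={{c,e}}
  U123={{c,e}}
C dims 4,3,1; δ0: rk 2, SNF 1^2; δ1: rk 1, SNF 1^1
Ȟ^0: (4−2)−0=2 ⇒ Z^2
Ȟ^1: (3−1)−2=0 ⇒ 0
Ȟ^2: (1−0)−1=0 ⇒ 0


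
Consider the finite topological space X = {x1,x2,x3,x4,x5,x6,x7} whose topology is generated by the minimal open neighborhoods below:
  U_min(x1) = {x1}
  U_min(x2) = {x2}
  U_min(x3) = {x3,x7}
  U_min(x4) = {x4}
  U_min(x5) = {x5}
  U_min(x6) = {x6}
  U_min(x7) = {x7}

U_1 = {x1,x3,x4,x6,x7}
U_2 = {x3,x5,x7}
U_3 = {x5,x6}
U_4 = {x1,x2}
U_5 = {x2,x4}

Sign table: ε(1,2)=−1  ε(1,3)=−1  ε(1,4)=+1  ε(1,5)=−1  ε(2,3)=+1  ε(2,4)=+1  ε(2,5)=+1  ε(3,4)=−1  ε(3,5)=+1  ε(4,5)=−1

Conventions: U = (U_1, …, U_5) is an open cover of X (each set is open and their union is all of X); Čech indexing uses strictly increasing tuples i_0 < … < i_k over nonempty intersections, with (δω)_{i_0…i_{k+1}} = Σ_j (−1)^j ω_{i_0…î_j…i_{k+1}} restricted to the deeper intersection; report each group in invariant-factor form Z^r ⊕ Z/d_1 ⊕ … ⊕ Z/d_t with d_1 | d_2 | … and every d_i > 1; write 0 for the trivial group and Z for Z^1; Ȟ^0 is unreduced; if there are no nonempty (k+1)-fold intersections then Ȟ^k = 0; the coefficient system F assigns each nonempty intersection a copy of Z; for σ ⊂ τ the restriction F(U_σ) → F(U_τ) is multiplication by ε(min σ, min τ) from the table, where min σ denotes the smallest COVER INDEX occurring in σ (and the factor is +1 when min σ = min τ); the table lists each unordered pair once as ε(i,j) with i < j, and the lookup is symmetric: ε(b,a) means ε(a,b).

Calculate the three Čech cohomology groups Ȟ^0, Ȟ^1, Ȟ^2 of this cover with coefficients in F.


nonempty overlaps:
  U12={x3,x7} U13={x6} U14={x1} U15={x4} U23={x5} U45={x2}
C dims 5,6; δ0: rk 4, SNF 1^4
degree 0: 5−4−0 = 1 → Ȟ^0 ≅ Z
degree 1: 6−0−4 = 2 → Ȟ^1 ≅ Z^2
degree 2: 0−0−0 = 0 → Ȟ^2 ≅ 0

Ȟ^0(U;F) ≅ Z, Ȟ^1(U;F) ≅ Z^2, Ȟ^2(U;F) ≅ 0


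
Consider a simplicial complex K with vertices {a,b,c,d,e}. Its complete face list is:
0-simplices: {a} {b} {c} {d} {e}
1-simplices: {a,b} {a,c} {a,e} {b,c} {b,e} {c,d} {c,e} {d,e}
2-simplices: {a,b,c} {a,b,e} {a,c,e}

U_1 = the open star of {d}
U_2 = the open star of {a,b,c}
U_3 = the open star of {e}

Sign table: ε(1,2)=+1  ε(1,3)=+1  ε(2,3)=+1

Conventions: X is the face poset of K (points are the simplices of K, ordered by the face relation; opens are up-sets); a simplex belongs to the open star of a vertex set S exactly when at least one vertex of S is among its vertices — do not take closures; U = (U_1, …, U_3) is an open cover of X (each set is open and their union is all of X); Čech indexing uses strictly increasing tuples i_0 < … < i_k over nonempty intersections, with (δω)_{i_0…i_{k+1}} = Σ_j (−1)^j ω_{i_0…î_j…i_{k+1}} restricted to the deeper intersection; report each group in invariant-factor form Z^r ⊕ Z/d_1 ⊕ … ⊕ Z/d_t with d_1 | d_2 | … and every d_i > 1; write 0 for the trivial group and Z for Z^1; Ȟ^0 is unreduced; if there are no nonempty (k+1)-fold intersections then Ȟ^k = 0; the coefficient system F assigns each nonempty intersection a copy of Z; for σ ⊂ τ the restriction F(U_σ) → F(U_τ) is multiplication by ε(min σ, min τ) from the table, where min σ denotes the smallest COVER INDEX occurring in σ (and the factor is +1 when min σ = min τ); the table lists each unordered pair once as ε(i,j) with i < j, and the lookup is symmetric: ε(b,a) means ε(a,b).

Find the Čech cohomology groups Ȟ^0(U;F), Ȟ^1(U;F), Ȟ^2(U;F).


Ȟ^0(U;F) ≅ Z; Ȟ^1(U;F) ≅ Z; Ȟ^2(U;F) ≅ 0

nonempty intersections:
  U1={{d},{c,d},{d,e}} U2={{a},{b},{c},{a,b},{a,c},{a,e},{b,c},{b,e},{c,d},{c,e},{a,b,c},{a,b,e},{a,c,e}} U3={{e},{a,e},{b,e},{c,e},{d,e},{a,b,e},{a,c,e}}
  U12={{c,d}} U13={{d,e}} U23={{a,e},{b,e},{c,e},{a,b,e},{a,c,e}}
C dims 3,3; δ0: rk 2, SNF 1^2
Ȟ^0: (3−2)−0=1 ⇒ Z
Ȟ^1: (3−0)−2=1 ⇒ Z
Ȟ^2: (0−0)−0=0 ⇒ 0


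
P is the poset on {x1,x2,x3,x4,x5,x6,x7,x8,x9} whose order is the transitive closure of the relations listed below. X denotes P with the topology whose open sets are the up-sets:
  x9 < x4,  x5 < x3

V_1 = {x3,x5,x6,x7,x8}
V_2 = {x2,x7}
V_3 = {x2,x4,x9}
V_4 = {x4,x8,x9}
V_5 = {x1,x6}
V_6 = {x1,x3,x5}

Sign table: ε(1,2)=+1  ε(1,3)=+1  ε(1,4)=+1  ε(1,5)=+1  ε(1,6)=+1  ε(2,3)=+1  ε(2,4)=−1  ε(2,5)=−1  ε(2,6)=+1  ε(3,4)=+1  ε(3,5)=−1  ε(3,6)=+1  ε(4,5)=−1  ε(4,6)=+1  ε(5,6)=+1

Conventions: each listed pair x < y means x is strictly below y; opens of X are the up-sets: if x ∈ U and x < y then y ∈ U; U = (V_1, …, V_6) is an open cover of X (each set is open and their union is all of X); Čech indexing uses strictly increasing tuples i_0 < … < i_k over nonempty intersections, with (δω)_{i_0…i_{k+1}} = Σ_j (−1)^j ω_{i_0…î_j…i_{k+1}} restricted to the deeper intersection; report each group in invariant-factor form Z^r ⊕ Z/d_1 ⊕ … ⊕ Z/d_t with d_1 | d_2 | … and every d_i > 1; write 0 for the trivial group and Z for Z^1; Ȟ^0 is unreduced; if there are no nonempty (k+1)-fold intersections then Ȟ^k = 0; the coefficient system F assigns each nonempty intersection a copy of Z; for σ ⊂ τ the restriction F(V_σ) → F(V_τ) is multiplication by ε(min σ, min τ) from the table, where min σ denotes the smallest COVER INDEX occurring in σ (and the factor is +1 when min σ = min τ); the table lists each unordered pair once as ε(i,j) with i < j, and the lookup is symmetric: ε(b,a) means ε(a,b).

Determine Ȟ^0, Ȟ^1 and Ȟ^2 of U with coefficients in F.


nerve simplices:
  V12={x7} V14={x8} V15={x6} V16={x3,x5} V23={x2} V34={x4,x9} V56={x1}
C dims 6,7; δ0: rk 5, SNF 1^5
degree 0: 6−5−0 = 1 → Ȟ^0 ≅ Z
degree 1: 7−0−5 = 2 → Ȟ^1 ≅ Z^2
degree 2: 0−0−0 = 0 → Ȟ^2 ≅ 0

Ȟ^0 ≅ Z; Ȟ^1 ≅ Z^2; Ȟ^2 ≅ 0


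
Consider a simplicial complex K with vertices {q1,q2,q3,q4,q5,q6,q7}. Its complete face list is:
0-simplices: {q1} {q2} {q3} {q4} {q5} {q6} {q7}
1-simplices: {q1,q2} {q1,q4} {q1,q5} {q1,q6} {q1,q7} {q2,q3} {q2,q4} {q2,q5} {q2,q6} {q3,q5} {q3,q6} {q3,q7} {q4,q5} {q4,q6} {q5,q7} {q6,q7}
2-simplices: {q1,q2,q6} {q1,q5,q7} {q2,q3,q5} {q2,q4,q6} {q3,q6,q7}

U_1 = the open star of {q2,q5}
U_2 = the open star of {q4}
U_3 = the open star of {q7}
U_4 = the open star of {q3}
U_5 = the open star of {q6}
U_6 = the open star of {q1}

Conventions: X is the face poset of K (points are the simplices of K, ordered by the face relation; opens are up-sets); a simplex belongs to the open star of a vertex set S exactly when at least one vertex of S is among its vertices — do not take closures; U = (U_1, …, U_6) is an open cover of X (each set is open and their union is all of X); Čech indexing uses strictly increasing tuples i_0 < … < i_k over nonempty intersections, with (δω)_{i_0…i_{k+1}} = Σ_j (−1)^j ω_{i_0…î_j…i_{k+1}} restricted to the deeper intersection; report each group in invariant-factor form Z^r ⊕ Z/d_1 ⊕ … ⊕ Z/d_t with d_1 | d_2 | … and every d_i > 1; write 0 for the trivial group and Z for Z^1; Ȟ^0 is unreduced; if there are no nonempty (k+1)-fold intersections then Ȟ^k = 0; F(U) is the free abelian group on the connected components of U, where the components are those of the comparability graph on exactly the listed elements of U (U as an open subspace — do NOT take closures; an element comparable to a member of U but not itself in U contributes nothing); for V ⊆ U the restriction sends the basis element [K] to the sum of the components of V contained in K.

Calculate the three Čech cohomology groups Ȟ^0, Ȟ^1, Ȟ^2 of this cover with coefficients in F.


nonempty intersections:
  U1={{q2},{q5},{q1,q2},{q1,q5},{q2,q3},{q2,q4},{q2,q5},{q2,q6},{q3,q5},{q4,q5},{q5,q7},{q1,q2,q6},{q1,q5,q7},{q2,q3,q5},{q2,q4,q6}} U2={{q4},{q1,q4},{q2,q4},{q4,q5},{q4,q6},{q2,q4,q6}} U3={{q7},{q1,q7},{q3,q7},{q5,q7},{q6,q7},{q1,q5,q7},{q3,q6,q7}} U4={{q3},{q2,q3},{q3,q5},{q3,q6},{q3,q7},{q2,q3,q5},{q3,q6,q7}} U5={{q6},{q1,q6},{q2,q6},{q3,q6},{q4,q6},{q6,q7},{q1,q2,q6},{q2,q4,q6},{q3,q6,q7}} U6={{q1},{q1,q2},{q1,q4},{q1,q5},{q1,q6},{q1,q7},{q1,q2,q6},{q1,q5,q7}}
  U12={{q2,q4},{q4,q5},{q2,q4,q6}} U13={{q5,q7},{q1,q5,q7}} U14={{q2,q3},{q3,q5},{q2,q3,q5}} U15={{q2,q6},{q1,q2,q6},{q2,q4,q6}} U16={{q1,q2},{q1,q5},{q1,q2,q6},{q1,q5,q7}} U25={{q4,q6},{q2,q4,q6}} U26={{q1,q4}} U34={{q3,q7},{q3,q6,q7}} U35={{q6,q7},{q3,q6,q7}} U36={{q1,q7},{q1,q5,q7}} U45={{q3,q6},{q3,q6,q7}} U56={{q1,q6},{q1,q2,q6}}
  U125={{q2,q4,q6}} U136={{q1,q5,q7}} U156={{q1,q2,q6}} U345={{q3,q6,q7}}
components per intersection:
  U1: {{q2},{q5},{q1,q2},{q1,q5},{q2,q3},{q2,q4},{q2,q5},{q2,q6},{q3,q5},{q4,q5},{q5,q7},{q1,q2,q6},{q1,q5,q7},{q2,q3,q5},{q2,q4,q6}}
  U2: {{q4},{q1,q4},{q2,q4},{q4,q5},{q4,q6},{q2,q4,q6}}
  U3: {{q7},{q1,q7},{q3,q7},{q5,q7},{q6,q7},{q1,q5,q7},{q3,q6,q7}}
  U4: {{q3},{q2,q3},{q3,q5},{q3,q6},{q3,q7},{q2,q3,q5},{q3,q6,q7}}
  U5: {{q6},{q1,q6},{q2,q6},{q3,q6},{q4,q6},{q6,q7},{q1,q2,q6},{q2,q4,q6},{q3,q6,q7}}
  U6: {{q1},{q1,q2},{q1,q4},{q1,q5},{q1,q6},{q1,q7},{q1,q2,q6},{q1,q5,q7}}
  U12: {{q2,q4},{q2,q4,q6}} {{q4,q5}}
  U13: {{q5,q7},{q1,q5,q7}}
  U14: {{q2,q3},{q3,q5},{q2,q3,q5}}
  U15: {{q2,q6},{q1,q2,q6},{q2,q4,q6}}
  U16: {{q1,q2},{q1,q2,q6}} {{q1,q5},{q1,q5,q7}}
  U25: {{q4,q6},{q2,q4,q6}}
  U26: {{q1,q4}}
  U34: {{q3,q7},{q3,q6,q7}}
  U35: {{q6,q7},{q3,q6,q7}}
  U36: {{q1,q7},{q1,q5,q7}}
  U45: {{q3,q6},{q3,q6,q7}}
  U56: {{q1,q6},{q1,q2,q6}}
  U125: {{q2,q4,q6}}
  U136: {{q1,q5,q7}}
  U156: {{q1,q2,q6}}
  U345: {{q3,q6,q7}}
C dims 6,14,4; δ0: rk 5, SNF 1^5; δ1: rk 4, SNF 1^4
Ȟ^0: (6−5)−0=1 ⇒ Z
Ȟ^1: (14−4)−5=5 ⇒ Z^5
Ȟ^2: (4−0)−4=0 ⇒ 0

Ȟ^0 ≅ Z; Ȟ^1 ≅ Z^5; Ȟ^2 ≅ 0


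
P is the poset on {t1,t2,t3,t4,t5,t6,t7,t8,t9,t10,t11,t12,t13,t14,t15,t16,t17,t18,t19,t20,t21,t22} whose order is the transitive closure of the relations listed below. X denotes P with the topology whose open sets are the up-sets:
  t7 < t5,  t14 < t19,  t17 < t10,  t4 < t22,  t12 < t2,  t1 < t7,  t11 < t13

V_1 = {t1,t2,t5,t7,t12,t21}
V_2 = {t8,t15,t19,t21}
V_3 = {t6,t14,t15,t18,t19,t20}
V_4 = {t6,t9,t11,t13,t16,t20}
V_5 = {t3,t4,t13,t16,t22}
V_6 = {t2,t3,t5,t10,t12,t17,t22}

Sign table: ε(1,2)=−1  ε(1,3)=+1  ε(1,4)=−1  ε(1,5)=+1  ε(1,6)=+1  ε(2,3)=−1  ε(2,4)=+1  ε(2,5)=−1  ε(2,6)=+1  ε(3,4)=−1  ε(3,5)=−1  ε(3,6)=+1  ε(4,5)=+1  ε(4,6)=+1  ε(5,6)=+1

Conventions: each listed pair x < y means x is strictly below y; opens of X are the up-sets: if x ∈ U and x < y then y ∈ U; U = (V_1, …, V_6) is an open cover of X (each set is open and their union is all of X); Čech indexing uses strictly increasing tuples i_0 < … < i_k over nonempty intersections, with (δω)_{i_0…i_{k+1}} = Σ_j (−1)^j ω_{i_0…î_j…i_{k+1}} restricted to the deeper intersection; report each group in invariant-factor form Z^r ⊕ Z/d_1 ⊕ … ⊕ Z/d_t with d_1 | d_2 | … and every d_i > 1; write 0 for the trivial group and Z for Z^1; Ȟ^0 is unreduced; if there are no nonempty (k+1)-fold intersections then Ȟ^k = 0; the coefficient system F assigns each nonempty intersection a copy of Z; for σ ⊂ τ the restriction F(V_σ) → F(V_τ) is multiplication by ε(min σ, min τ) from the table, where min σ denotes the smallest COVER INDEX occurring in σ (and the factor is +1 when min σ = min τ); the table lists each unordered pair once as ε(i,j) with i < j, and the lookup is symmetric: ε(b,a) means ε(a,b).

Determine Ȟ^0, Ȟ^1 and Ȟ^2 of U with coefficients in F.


cover nerve:
  V12={t21} V16={t2,t5,t12} V23={t15,t19} V34={t6,t20} V45={t13,t16} V56={t3,t22}
C dims 6,6; δ0: rk 6, SNF 1^5·2
Ȟ^0: (6−6)−0=0 ⇒ 0
Ȟ^1: (6−0)−6=0 plus torsion [2] ⇒ Z/2
Ȟ^2: (0−0)−0=0 ⇒ 0

Ȟ^0(U;F) ≅ 0,  Ȟ^1(U;F) ≅ Z/2,  Ȟ^2(U;F) ≅ 0


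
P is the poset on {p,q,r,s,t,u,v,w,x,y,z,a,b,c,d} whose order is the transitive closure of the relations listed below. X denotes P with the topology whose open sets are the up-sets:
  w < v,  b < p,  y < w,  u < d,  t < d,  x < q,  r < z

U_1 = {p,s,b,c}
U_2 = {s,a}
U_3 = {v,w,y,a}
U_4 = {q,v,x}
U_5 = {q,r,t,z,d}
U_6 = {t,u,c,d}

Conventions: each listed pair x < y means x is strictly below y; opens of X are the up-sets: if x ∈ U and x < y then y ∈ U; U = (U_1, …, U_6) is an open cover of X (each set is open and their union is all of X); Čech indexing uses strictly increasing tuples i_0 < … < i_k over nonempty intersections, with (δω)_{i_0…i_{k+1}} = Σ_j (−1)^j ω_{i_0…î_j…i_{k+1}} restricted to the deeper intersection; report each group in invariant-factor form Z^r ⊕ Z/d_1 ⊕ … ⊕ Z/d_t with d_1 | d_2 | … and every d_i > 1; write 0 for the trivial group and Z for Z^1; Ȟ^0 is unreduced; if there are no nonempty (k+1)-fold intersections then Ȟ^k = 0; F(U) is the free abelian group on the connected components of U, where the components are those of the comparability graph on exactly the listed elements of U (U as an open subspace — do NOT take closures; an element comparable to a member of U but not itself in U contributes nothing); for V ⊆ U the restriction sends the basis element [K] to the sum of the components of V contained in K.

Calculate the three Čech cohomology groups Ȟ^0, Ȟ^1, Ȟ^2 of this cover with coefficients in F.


nerve simplices:
  U12={s} U16={c} U23={a} U34={v} U45={q} U56={t,d}
components per intersection:
  U1: {p,b} {s} {c}
  U2: {s} {a}
  U3: {v,w,y} {a}
  U4: {q,x} {v}
  U5: {q} {r,z} {t,d}
  U6: {t,u,d} {c}
  U12: {s}
  U16: {c}
  U23: {a}
  U34: {v}
  U45: {q}
  U56: {t,d}
C dims 14,6; δ0: rk 6, SNF 1^6
degree 0: 14−6−0 = 8 → Ȟ^0 ≅ Z^8
degree 1: 6−0−6 = 0 → Ȟ^1 ≅ 0
degree 2: 0−0−0 = 0 → Ȟ^2 ≅ 0

Ȟ^0(U;F) ≅ Z^8, Ȟ^1(U;F) ≅ 0 and Ȟ^2(U;F) ≅ 0


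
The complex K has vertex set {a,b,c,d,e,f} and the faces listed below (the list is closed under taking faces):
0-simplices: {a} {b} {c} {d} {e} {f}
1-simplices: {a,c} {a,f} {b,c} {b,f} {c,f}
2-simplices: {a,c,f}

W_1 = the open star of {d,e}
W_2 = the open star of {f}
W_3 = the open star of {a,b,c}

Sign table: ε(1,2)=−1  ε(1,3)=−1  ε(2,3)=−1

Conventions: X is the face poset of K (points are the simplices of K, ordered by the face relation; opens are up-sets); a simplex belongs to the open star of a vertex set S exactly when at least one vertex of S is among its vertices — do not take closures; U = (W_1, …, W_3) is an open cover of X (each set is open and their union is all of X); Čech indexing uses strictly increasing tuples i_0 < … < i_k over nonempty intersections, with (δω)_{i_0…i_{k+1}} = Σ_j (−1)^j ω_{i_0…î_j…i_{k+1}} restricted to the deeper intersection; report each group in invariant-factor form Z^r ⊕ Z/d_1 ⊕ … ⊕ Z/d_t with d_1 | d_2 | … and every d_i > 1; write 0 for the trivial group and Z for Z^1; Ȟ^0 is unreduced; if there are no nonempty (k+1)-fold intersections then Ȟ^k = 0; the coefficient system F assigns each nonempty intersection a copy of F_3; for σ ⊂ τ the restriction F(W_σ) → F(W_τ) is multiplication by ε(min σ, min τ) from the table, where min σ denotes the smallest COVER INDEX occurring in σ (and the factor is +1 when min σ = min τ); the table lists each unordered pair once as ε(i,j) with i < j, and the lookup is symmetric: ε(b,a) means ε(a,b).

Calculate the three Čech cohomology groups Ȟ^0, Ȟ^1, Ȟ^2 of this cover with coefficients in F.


nerve of the cover:
  W1={{d},{e}} W2={{f},{a,f},{b,f},{c,f},{a,c,f}} W3={{a},{b},{c},{a,c},{a,f},{b,c},{b,f},{c,f},{a,c,f}}
  W23={{a,f},{b,f},{c,f},{a,c,f}}
C dims 3,1; δ0: rk_F3 1
Ȟ^0 = (3 − 1) − 0 = 2, so Ȟ^0 ≅ Z/3 ⊕ Z/3
Ȟ^1 = (1 − 0) − 1 = 0, so Ȟ^1 ≅ 0
Ȟ^2 = (0 − 0) − 0 = 0, so Ȟ^2 ≅ 0

Ȟ^0 = Z/3 ⊕ Z/3, Ȟ^1 = 0 and Ȟ^2 = 0


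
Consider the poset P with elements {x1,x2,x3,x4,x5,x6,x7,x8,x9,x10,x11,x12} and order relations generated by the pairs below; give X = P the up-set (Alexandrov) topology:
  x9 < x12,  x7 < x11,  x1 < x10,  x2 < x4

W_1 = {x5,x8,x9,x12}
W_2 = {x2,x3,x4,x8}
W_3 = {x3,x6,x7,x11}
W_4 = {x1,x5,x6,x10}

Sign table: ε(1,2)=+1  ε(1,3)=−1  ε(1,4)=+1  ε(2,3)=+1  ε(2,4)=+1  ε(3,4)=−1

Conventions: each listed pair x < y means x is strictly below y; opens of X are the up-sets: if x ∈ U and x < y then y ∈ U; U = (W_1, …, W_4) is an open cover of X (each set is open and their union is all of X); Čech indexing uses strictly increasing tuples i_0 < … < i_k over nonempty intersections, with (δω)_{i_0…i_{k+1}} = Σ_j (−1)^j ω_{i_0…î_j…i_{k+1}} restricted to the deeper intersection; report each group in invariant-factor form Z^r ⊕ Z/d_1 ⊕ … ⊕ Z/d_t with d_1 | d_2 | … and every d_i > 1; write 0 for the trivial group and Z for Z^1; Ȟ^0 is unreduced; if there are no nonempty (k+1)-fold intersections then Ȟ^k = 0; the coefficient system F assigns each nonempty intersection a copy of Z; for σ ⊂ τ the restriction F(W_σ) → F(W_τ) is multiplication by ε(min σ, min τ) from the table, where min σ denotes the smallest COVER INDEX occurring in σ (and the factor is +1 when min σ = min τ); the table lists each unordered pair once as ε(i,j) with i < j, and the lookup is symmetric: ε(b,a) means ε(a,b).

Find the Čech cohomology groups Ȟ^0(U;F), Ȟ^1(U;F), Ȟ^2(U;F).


Ȟ^0(U;F) ≅ 0,  Ȟ^1(U;F) ≅ Z/2,  Ȟ^2(U;F) ≅ 0

cover nerve:
  W12={x8} W14={x5} W23={x3} W34={x6}
C dims 4,4; δ0: rk 4, SNF 1^3·2
Ȟ^0: (4−4)−0=0 ⇒ 0
Ȟ^1: (4−0)−4=0 plus torsion [2] ⇒ Z/2
Ȟ^2: (0−0)−0=0 ⇒ 0


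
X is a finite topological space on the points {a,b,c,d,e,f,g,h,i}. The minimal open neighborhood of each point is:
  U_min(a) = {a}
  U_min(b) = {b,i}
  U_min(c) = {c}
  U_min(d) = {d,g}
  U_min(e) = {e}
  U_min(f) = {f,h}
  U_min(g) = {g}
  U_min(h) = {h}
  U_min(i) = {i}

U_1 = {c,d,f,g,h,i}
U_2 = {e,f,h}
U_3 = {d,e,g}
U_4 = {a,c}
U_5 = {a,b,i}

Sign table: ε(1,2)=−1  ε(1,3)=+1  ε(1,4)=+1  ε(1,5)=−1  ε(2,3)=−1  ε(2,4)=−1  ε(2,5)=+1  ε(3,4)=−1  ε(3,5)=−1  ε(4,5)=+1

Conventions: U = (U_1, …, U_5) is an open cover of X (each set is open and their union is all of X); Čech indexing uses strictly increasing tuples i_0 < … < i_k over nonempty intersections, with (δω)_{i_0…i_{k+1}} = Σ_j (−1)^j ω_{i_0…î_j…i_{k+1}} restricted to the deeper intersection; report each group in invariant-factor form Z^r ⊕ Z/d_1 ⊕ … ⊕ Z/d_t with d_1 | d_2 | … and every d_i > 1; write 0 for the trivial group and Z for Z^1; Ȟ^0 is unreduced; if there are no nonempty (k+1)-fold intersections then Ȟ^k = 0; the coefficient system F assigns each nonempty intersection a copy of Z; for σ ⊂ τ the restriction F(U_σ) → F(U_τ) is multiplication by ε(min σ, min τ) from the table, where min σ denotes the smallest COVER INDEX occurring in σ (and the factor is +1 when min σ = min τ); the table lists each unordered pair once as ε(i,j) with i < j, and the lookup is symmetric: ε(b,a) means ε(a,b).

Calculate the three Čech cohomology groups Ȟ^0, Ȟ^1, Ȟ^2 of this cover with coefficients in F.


Ȟ^0 = 0, Ȟ^1 = Z ⊕ Z/2, Ȟ^2 = 0

intersection data:
  U12={f,h} U13={d,g} U14={c} U15={i} U23={e} U45={a}
C dims 5,6; δ0: rk 5, SNF 1^4·2
Ȟ^0 = (5 − 5) − 0 = 0, so Ȟ^0 ≅ 0
Ȟ^1 = (6 − 0) − 5 = 1 plus torsion [2], so Ȟ^1 ≅ Z ⊕ Z/2
Ȟ^2 = (0 − 0) − 0 = 0, so Ȟ^2 ≅ 0


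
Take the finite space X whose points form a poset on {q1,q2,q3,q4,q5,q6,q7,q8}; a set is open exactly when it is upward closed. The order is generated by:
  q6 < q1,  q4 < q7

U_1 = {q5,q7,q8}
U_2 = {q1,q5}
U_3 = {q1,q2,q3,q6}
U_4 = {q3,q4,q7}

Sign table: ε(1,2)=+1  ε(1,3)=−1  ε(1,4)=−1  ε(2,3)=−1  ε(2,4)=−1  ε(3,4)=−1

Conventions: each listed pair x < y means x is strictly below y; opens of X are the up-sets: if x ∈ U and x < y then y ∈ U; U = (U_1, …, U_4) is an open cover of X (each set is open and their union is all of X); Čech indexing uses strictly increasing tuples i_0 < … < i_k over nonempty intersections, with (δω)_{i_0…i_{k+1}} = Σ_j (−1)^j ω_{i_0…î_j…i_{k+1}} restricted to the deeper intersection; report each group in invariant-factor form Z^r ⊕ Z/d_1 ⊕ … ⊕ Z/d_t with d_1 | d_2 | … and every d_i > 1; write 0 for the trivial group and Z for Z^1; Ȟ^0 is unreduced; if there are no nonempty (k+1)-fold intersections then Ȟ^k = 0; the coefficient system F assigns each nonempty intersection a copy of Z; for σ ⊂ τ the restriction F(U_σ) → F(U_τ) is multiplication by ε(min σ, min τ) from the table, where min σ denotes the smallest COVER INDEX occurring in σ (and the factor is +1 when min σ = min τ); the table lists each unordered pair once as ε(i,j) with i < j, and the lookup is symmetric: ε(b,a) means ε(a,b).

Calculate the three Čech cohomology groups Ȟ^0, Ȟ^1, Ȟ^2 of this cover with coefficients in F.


Ȟ^0 = 0,  Ȟ^1 = Z/2,  Ȟ^2 = 0

intersection data:
  U12={q5} U14={q7} U23={q1} U34={q3}
C dims 4,4; δ0: rk 4, SNF 1^3·2
Ȟ^0 = (4 − 4) − 0 = 0, so Ȟ^0 ≅ 0
Ȟ^1 = (4 − 0) − 4 = 0 plus torsion [2], so Ȟ^1 ≅ Z/2
Ȟ^2 = (0 − 0) − 0 = 0, so Ȟ^2 ≅ 0


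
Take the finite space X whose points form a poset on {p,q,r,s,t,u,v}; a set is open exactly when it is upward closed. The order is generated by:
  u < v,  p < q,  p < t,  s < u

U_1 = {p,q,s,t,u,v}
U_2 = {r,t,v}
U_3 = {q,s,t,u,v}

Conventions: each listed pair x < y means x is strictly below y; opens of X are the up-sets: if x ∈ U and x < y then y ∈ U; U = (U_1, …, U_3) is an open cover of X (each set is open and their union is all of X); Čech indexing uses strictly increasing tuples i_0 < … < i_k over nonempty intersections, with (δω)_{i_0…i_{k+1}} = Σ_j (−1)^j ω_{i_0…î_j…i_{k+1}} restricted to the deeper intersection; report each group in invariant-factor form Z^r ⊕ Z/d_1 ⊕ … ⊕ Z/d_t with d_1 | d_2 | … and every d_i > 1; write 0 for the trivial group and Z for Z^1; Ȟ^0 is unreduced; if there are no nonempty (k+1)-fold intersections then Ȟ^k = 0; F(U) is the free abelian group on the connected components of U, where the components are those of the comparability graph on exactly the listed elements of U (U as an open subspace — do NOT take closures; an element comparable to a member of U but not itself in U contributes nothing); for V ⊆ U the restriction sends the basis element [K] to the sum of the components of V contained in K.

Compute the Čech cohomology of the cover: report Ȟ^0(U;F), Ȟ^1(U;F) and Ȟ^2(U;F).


Ȟ^0 ≅ Z^3; Ȟ^1 ≅ 0; Ȟ^2 ≅ 0

nerve of the cover:
  U12={t,v} U13={q,s,t,u,v} U23={t,v}
  U123={t,v}
components per intersection:
  U1: {p,q,t} {s,u,v}
  U2: {r} {t} {v}
  U3: {q} {s,u,v} {t}
  U12: {t} {v}
  U13: {q} {s,u,v} {t}
  U23: {t} {v}
  U123: {t} {v}
C dims 8,7,2; δ0: rk 5, SNF 1^5; δ1: rk 2, SNF 1^2
Ȟ^0 = (8 − 5) − 0 = 3, so Ȟ^0 ≅ Z^3
Ȟ^1 = (7 − 2) − 5 = 0, so Ȟ^1 ≅ 0
Ȟ^2 = (2 − 0) − 2 = 0, so Ȟ^2 ≅ 0


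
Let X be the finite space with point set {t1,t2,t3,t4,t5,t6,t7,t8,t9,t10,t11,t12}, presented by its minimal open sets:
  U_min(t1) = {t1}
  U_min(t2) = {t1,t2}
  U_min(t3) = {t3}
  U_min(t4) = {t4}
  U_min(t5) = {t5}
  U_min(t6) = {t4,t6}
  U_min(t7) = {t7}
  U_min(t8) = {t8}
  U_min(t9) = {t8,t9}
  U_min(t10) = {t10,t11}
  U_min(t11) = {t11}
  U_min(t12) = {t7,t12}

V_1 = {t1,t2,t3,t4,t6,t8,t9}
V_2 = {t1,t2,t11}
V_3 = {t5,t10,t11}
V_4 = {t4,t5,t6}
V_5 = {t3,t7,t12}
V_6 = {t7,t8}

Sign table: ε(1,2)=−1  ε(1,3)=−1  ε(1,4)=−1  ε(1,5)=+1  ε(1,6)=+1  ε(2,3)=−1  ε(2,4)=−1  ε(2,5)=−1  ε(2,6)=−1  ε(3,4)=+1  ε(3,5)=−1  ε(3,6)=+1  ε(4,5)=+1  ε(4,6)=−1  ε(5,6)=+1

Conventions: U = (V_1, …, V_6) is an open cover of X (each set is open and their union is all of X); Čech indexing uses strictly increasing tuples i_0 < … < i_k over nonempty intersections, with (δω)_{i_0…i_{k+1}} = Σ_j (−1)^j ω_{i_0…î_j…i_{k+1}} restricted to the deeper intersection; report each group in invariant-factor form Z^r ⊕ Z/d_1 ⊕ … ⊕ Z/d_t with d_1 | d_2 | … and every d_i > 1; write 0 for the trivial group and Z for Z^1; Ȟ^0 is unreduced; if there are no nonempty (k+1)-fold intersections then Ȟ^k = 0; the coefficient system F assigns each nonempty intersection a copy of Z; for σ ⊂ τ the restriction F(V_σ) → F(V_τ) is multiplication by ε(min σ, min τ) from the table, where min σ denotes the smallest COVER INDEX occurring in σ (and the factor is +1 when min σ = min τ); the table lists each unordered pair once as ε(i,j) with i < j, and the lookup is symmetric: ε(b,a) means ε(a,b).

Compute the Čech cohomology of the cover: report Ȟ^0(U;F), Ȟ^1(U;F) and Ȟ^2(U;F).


intersection data:
  V12={t1,t2} V14={t4,t6} V15={t3} V16={t8} V23={t11} V34={t5} V56={t7}
C dims 6,7; δ0: rk 6, SNF 1^5·2
Ȟ^0 = (6 − 6) − 0 = 0, so Ȟ^0 ≅ 0
Ȟ^1 = (7 − 0) − 6 = 1 plus torsion [2], so Ȟ^1 ≅ Z ⊕ Z/2
Ȟ^2 = (0 − 0) − 0 = 0, so Ȟ^2 ≅ 0

Ȟ^0(U;F) ≅ 0; Ȟ^1(U;F) ≅ Z ⊕ Z/2; Ȟ^2(U;F) ≅ 0


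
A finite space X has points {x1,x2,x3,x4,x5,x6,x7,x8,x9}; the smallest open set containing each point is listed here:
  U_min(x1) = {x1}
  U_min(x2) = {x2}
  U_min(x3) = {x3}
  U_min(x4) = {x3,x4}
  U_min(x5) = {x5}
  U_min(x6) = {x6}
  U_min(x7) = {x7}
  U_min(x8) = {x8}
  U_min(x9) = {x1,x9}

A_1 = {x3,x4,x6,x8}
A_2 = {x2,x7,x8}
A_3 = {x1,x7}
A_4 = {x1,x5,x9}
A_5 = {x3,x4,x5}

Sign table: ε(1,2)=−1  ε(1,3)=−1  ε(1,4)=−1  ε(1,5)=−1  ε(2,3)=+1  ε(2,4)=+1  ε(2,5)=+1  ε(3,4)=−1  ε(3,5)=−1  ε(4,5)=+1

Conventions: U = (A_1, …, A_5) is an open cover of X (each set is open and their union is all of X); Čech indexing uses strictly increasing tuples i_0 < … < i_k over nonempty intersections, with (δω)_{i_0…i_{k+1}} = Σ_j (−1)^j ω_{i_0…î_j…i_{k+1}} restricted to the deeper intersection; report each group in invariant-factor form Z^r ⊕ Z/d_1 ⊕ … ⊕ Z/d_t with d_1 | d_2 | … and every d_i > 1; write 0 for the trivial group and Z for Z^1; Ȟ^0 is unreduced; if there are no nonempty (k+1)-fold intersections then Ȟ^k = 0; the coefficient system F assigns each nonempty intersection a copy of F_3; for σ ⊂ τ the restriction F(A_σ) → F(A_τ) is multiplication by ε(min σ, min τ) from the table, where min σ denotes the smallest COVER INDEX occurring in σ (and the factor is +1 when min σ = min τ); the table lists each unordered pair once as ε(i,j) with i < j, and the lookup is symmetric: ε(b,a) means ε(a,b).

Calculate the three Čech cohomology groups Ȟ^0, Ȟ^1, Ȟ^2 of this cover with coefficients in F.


intersection data:
  A12={x8} A15={x3,x4} A23={x7} A34={x1} A45={x5}
C dims 5,5; δ0: rk_F3 5
Ȟ^0 = (5 − 5) − 0 = 0, so Ȟ^0 ≅ 0
Ȟ^1 = (5 − 0) − 5 = 0, so Ȟ^1 ≅ 0
Ȟ^2 = (0 − 0) − 0 = 0, so Ȟ^2 ≅ 0

Ȟ^0 = 0,  Ȟ^1 = 0,  Ȟ^2 = 0


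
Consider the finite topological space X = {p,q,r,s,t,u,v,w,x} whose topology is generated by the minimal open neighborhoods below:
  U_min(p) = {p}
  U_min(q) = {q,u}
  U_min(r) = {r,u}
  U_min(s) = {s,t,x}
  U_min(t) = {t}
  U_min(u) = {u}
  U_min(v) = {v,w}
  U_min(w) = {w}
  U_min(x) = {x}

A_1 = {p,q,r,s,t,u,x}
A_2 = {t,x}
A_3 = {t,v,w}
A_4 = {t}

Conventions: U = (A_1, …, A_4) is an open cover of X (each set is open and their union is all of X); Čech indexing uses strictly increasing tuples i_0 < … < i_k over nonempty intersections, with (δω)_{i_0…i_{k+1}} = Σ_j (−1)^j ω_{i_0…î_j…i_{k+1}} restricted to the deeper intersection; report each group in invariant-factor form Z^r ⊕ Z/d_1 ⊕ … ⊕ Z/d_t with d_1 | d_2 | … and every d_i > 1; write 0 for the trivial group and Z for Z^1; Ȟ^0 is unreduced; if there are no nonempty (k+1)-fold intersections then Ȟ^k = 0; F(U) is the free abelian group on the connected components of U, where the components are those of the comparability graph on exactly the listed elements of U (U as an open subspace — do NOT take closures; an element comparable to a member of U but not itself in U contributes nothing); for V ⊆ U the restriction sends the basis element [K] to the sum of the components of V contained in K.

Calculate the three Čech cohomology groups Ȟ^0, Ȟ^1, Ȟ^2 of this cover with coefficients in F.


nonempty overlaps:
  A12={t,x} A13={t} A14={t} A23={t} A24={t} A34={t}
  A123={t} A124={t} A134={t} A234={t}
  A1234={t}
components per intersection:
  A1: {p} {q,r,u} {s,t,x}
  A2: {t} {x}
  A3: {t} {v,w}
  A4: {t}
  A12: {t} {x}
  A13: {t}
  A14: {t}
  A23: {t}
  A24: {t}
  A34: {t}
  A123: {t}
  A124: {t}
  A134: {t}
  A234: {t}
  A1234: {t}
C dims 8,7,4,1; δ0: rk 4, SNF 1^4; δ1: rk 3, SNF 1^3; δ2: rk 1, SNF 1^1
degree 0: 8−4−0 = 4 → Ȟ^0 ≅ Z^4
degree 1: 7−3−4 = 0 → Ȟ^1 ≅ 0
degree 2: 4−1−3 = 0 → Ȟ^2 ≅ 0

Ȟ^0 ≅ Z^4; Ȟ^1 ≅ 0; Ȟ^2 ≅ 0


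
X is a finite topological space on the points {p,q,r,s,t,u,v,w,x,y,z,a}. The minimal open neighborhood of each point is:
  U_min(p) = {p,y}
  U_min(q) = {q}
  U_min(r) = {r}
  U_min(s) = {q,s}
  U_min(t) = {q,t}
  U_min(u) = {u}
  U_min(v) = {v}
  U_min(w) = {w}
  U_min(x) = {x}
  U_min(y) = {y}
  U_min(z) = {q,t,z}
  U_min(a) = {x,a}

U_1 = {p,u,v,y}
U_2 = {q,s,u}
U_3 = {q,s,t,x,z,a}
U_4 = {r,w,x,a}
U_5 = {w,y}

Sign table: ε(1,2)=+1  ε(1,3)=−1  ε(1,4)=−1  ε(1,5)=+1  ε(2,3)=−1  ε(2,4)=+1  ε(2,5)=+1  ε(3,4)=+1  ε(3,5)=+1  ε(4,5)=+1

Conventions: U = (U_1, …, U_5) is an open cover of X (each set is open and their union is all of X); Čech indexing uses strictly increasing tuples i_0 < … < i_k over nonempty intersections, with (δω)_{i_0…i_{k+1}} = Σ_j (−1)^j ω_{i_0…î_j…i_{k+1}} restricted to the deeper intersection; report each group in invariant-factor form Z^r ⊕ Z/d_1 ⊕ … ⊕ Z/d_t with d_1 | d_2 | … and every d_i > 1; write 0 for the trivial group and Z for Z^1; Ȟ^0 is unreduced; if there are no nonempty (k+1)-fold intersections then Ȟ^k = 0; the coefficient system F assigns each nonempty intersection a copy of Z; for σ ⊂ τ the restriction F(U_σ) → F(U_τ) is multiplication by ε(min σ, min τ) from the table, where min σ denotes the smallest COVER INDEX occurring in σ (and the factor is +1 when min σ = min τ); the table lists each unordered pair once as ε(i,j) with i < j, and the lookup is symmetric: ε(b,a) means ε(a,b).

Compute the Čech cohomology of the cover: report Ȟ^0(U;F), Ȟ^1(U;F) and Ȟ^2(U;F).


intersection data:
  U12={u} U15={y} U23={q,s} U34={x,a} U45={w}
C dims 5,5; δ0: rk 5, SNF 1^4·2
Ȟ^0 = (5 − 5) − 0 = 0, so Ȟ^0 ≅ 0
Ȟ^1 = (5 − 0) − 5 = 0 plus torsion [2], so Ȟ^1 ≅ Z/2
Ȟ^2 = (0 − 0) − 0 = 0, so Ȟ^2 ≅ 0

Ȟ^0 = 0; Ȟ^1 = Z/2; Ȟ^2 = 0


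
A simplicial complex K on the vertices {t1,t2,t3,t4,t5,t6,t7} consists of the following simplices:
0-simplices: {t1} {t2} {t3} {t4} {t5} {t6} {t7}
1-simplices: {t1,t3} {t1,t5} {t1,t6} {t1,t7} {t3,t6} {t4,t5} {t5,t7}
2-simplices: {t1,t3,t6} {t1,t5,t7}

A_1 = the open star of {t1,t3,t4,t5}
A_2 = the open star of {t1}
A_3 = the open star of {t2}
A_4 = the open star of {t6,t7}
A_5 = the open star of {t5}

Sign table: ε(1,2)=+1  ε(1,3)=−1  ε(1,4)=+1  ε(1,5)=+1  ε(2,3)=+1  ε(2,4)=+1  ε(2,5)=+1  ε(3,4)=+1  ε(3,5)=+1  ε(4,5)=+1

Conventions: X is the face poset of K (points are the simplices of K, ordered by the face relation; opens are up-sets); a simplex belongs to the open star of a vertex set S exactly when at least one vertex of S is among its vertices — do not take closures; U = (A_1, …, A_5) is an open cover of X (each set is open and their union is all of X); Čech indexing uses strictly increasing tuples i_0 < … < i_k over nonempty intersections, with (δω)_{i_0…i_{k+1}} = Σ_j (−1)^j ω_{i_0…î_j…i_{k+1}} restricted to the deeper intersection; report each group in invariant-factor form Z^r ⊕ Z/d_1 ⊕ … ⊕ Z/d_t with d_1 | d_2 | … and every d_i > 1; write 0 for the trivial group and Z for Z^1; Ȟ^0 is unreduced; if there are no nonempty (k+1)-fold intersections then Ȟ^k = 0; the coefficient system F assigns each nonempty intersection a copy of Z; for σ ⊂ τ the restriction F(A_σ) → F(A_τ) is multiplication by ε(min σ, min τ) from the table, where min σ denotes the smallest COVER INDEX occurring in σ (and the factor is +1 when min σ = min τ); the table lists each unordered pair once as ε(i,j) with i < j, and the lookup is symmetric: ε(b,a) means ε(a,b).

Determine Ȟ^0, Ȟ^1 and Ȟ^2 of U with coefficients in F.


cover nerve:
  A1={{t1},{t3},{t4},{t5},{t1,t3},{t1,t5},{t1,t6},{t1,t7},{t3,t6},{t4,t5},{t5,t7},{t1,t3,t6},{t1,t5,t7}} A2={{t1},{t1,t3},{t1,t5},{t1,t6},{t1,t7},{t1,t3,t6},{t1,t5,t7}} A3={{t2}} A4={{t6},{t7},{t1,t6},{t1,t7},{t3,t6},{t5,t7},{t1,t3,t6},{t1,t5,t7}} A5={{t5},{t1,t5},{t4,t5},{t5,t7},{t1,t5,t7}}
  A12={{t1},{t1,t3},{t1,t5},{t1,t6},{t1,t7},{t1,t3,t6},{t1,t5,t7}} A14={{t1,t6},{t1,t7},{t3,t6},{t5,t7},{t1,t3,t6},{t1,t5,t7}} A15={{t5},{t1,t5},{t4,t5},{t5,t7},{t1,t5,t7}} A24={{t1,t6},{t1,t7},{t1,t3,t6},{t1,t5,t7}} A25={{t1,t5},{t1,t5,t7}} A45={{t5,t7},{t1,t5,t7}}
  A124={{t1,t6},{t1,t7},{t1,t3,t6},{t1,t5,t7}} A125={{t1,t5},{t1,t5,t7}} A145={{t5,t7},{t1,t5,t7}} A245={{t1,t5,t7}}
  A1245={{t1,t5,t7}}
C dims 5,6,4,1; δ0: rk 3, SNF 1^3; δ1: rk 3, SNF 1^3; δ2: rk 1, SNF 1^1
Ȟ^0: (5−3)−0=2 ⇒ Z^2
Ȟ^1: (6−3)−3=0 ⇒ 0
Ȟ^2: (4−1)−3=0 ⇒ 0

Ȟ^0 ≅ Z^2, Ȟ^1 ≅ 0, Ȟ^2 ≅ 0
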